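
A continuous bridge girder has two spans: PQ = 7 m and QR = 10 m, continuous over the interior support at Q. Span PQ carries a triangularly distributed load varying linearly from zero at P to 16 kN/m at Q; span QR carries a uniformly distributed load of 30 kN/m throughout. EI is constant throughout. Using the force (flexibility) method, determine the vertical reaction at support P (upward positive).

Insert a hinge at Q; M_Q is the redundant, and each span becomes simply supported.
End slopes at the hinge Q, treating each span as simply supported:
  span PQ: triangular load, peak 16: w₀L³/(45EI) = 122/EI
  span QR: UDL 30: wL³/(24EI) = 1250/EI
  relative rotation θ_0 = (122 + 1250)/EI = 1372/EI
A unit hogging moment at Q produces rotation L₁/(3EI) + L₂/(3EI) = 5.667/EI.
Compatibility: M_Q·(L₁+L₂)/(3EI) = θ_0, giving M_Q = 242.1 kN·m (hogging).
Span PQ, ΣM about P with M_Q applied at Q: R_Q^{PQ}·7 = 261.3 + 242.1, so R_Q^{PQ} = 71.92 kN and R_P = 56 − 71.92 = -15.92 kN.

R_P = -15.92 kN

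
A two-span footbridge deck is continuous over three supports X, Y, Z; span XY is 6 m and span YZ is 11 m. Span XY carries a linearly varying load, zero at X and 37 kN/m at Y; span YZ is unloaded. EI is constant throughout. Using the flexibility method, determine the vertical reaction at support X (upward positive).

Take M_Y as the redundant. Released structure: two simple spans XY and YZ with a hinge at Y.
Discontinuity in slope at Y on the released structure — sum the simple-span end rotations:
  span XY: triangular load, peak 37: w₀L³/(45EI) = 177.6/EI
  relative rotation θ_0 = (177.6 + 0)/EI = 177.6/EI
A unit hogging moment at Y produces rotation L₁/(3EI) + L₂/(3EI) = 5.667/EI.
Compatibility: M_Y·(L₁+L₂)/(3EI) = θ_0, giving M_Y = 31.34 kN·m (hogging).
Span XY, ΣM about X with M_Y applied at Y: R_Y^{XY}·6 = 444 + 31.34, so R_Y^{XY} = 79.22 kN and R_X = 111 − 79.22 = 31.78 kN.

R_X = 31.78 kN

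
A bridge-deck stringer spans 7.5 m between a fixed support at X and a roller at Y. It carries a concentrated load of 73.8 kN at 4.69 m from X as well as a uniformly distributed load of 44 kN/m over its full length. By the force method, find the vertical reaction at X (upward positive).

R_X = 245.8 kN

Release the roller at Y. Primary structure: cantilever fixed at X.
Primary-structure tip deflection at Y by superposition:
  point load 73.8 at a = 4.69: Pa²(3L − a)/(6EI) = 4819/EI
  UDL 44: wL⁴/(8EI) = 17402/EI
  δ_0 = 22221/EI
Tip deflection under a unit load at Y: L³/(3EI) = 140.6/EI.
The prop prevents deflection at Y: R_Y = δ_0/δ_{YY} = 22221/140.6 = 158 kN.
Vertical equilibrium: R_X = ΣP − R_Y = 403.8 − 158 = 245.8 kN.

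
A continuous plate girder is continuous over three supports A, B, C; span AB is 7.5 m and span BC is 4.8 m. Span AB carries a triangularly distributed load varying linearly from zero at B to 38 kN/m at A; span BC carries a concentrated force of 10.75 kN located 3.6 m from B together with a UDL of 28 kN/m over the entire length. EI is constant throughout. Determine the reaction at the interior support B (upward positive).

Take M_B as the redundant. Released structure: two simple spans AB and BC with a hinge at B.
Discontinuity in slope at B on the released structure — sum the simple-span end rotations:
  span AB: triangular load, peak 38: 7w₀L³/(360EI) = 311.7/EI
  span BC: point load 10.75 at a = 3.6: Pab(L + b)/(6LEI) = 9.675/EI
  span BC: UDL 28: wL³/(24EI) = 129/EI
  relative rotation θ_0 = (311.7 + 138.7)/EI = 450.4/EI
A unit hogging moment at B produces rotation L₁/(3EI) + L₂/(3EI) = 4.1/EI.
Compatibility: M_B·(L₁+L₂)/(3EI) = θ_0, giving M_B = 109.9 kN·m (hogging).
Span AB, ΣM about A with M_B applied at B: R_B^{AB}·7.5 = 356.2 + 109.9, so R_B^{AB} = 62.15 kN and R_A = 142.5 − 62.15 = 80.35 kN.
Span BC, ΣM about C: R_B^{BC}·4.8 = 335.5 + 109.9, so R_B^{BC} = 92.77 kN and R_C = 145.2 − 92.77 = 52.38 kN.
R_B = 62.15 + 92.77 = 154.9 kN.

R_B = 154.9 kN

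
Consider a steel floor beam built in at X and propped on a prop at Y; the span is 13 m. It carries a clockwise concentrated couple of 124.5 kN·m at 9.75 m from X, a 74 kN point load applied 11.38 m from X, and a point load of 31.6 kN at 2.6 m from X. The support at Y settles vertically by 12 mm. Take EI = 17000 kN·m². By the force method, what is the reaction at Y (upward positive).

R_Y = 75.2 kN

Take the reaction at Y as the redundant and release it; the primary structure is a cantilever fixed at X.
Deflection at Y on the released cantilever, summing each load's contribution:
  clockwise couple 124.5 at a = 9.75: M₀a(2L − a)/(2EI) = 9863/EI
  point load 74 at a = 11.38: Pa²(3L − a)/(6EI) = 44115/EI
  point load 31.6 at a = 2.6: Pa²(3L − a)/(6EI) = 1296/EI
  δ_0 = 55274/EI
Tip deflection under a unit load at Y: L³/(3EI) = 732.3/EI.
With EI = 17000 kN·m²: δ_0 = 3.2514 m and δ_{YY} = 0.043078 m/kN.
Compatibility — the beam at Y must follow the support down by 0.012 m: δ_0 − R_Y·δ_{YY} = 0.012, so R_Y = (3.2514 − 0.012)/0.043078 = 75.2 kN.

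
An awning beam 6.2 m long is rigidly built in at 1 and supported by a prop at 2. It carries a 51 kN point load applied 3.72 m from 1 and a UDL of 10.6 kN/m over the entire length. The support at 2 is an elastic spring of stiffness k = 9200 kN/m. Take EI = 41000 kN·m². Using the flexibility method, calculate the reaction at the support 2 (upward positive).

R_2 = 44.2 kN

Release the roller at 2. Primary structure: cantilever fixed at 1.
Free-end deflection of the primary structure under the applied loading (downward +):
  point load 51 at a = 3.72: Pa²(3L − a)/(6EI) = 1750/EI
  UDL 10.6: wL⁴/(8EI) = 1958/EI
  δ_0 = 3708/EI
Tip deflection under a unit load at 2: L³/(3EI) = 79.44/EI.
With EI = 41000 kN·m²: δ_0 = 0.090443 m and δ_{22} = 0.001938 m/kN.
Compatibility — the spring shortens by R_2/k under the reaction it provides: δ_0 − R_2·δ_{22} = R_2/k. With 1/k = 0.000109 m/kN, R_2 = δ_0 / (δ_{22} + 1/k) = 0.090443 / (0.001938 + 0.000109) = 44.2 kN.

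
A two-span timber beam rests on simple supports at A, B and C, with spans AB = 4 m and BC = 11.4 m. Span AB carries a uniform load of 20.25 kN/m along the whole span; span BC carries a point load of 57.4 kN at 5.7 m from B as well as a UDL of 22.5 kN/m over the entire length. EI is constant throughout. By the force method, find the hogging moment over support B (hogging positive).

M_B = 371.9 kN·m

Take M_B as the redundant. Released structure: two simple spans AB and BC with a hinge at B.
Discontinuity in slope at B on the released structure — sum the simple-span end rotations:
  span AB: UDL 20.25: wL³/(24EI) = 54/EI
  span BC: point load 57.4 at a = 5.7: Pab(L + b)/(6LEI) = 466.2/EI
  span BC: UDL 22.5: wL³/(24EI) = 1389/EI
  relative rotation θ_0 = (54 + 1855)/EI = 1909/EI
A unit hogging moment at B produces rotation L₁/(3EI) + L₂/(3EI) = 5.133/EI.
Compatibility: M_B·(L₁+L₂)/(3EI) = θ_0, giving M_B = 371.9 kN·m (hogging).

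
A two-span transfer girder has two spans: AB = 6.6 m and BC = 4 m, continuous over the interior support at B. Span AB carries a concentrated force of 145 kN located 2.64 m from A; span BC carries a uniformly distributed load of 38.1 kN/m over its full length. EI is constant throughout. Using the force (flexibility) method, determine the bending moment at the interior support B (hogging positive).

Insert a hinge at B; M_B is the redundant, and each span becomes simply supported.
Rotations at B on the released spans (each span's end-slope, ×1/EI):
  span AB: point load 145 at a = 2.64: Pab(L + a)/(6LEI) = 353.7/EI
  span BC: UDL 38.1: wL³/(24EI) = 101.6/EI
  relative rotation θ_0 = (353.7 + 101.6)/EI = 455.3/EI
A unit hogging moment at B produces rotation L₁/(3EI) + L₂/(3EI) = 3.533/EI.
Slope continuity at B: θ_0 = M_B·3.533/EI, so M_B = 455.3/3.533 = 128.9 kN·m (hogging).

M_B = 128.9 kN·m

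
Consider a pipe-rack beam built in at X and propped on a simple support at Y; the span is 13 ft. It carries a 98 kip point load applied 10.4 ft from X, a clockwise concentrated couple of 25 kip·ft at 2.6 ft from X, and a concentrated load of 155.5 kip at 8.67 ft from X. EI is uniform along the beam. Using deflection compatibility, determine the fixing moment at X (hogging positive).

M_X = 433.1 kip·ft

Take the reaction at Y as the redundant and release it; the primary structure is a cantilever fixed at X.
Primary-structure tip deflection at Y by superposition:
  point load 98 at a = 10.4: Pa²(3L − a)/(6EI) = 50525/EI
  clockwise couple 25 at a = 2.6: M₀a(2L − a)/(2EI) = 760.5/EI
  point load 155.5 at a = 8.67: Pa²(3L − a)/(6EI) = 59087/EI
  δ_0 = 110372/EI
Flexibility coefficient — unit upward force at Y: δ_{YY} = L³/(3EI) = 732.3/EI.
The prop prevents deflection at Y: R_Y = δ_0/δ_{YY} = 110372/732.3 = 150.7 kip.
Moment equilibrium about X: M_X = Σ(load moments about X) − R_Y·L = 2392 − 150.7×13 = 433.1 kip·ft.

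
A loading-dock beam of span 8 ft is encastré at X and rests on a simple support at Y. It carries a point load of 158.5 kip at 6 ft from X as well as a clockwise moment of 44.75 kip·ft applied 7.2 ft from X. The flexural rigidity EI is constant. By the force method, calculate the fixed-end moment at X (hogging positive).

Remove the prop at Y; the released (primary) structure is a cantilever built in at X.
Primary-structure tip deflection at Y by superposition:
  point load 158.5 at a = 6: Pa²(3L − a)/(6EI) = 17118/EI
  clockwise couple 44.75 at a = 7.2: M₀a(2L − a)/(2EI) = 1418/EI
  δ_0 = 18536/EI
Tip deflection under a unit load at Y: L³/(3EI) = 170.7/EI.
The prop prevents deflection at Y: R_Y = δ_0/δ_{YY} = 18536/170.7 = 108.6 kip.
Moment equilibrium about X: M_X = Σ(load moments about X) − R_Y·L = 995.8 − 108.6×8 = 126.9 kip·ft.

M_X = 126.9 kip·ft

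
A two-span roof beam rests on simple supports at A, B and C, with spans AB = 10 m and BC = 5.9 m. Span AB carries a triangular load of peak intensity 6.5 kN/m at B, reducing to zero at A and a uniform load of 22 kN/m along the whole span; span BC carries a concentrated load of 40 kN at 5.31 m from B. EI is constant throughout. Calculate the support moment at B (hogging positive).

M_B = 204.5 kN·m

Insert a hinge at B; M_B is the redundant, and each span becomes simply supported.
Rotations at B on the released spans (each span's end-slope, ×1/EI):
  span AB: triangular load, peak 6.5: w₀L³/(45EI) = 144.4/EI
  span AB: UDL 22: wL³/(24EI) = 916.7/EI
  span BC: point load 40 at a = 5.31: Pab(L + b)/(6LEI) = 22.97/EI
  relative rotation θ_0 = (1061 + 22.97)/EI = 1084/EI
A unit hogging moment at B produces rotation L₁/(3EI) + L₂/(3EI) = 5.3/EI.
Compatibility: M_B·(L₁+L₂)/(3EI) = θ_0, giving M_B = 204.5 kN·m (hogging).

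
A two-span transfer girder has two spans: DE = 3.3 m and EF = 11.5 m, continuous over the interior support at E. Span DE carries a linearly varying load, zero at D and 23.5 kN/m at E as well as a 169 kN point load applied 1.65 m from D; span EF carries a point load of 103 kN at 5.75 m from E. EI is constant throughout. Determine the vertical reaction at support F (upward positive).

Release continuity at E by inserting a hinge; the redundant is the internal moment M_E. The primary structure is two simply-supported spans DE and EF.
Rotations at E on the released spans (each span's end-slope, ×1/EI):
  span DE: triangular load, peak 23.5: w₀L³/(45EI) = 18.77/EI
  span DE: point load 169 at a = 1.65: Pab(L + a)/(6LEI) = 115/EI
  span EF: point load 103 at a = 5.75: Pab(L + b)/(6LEI) = 851.4/EI
  relative rotation θ_0 = (133.8 + 851.4)/EI = 985.2/EI
A unit hogging moment at E produces rotation L₁/(3EI) + L₂/(3EI) = 4.933/EI.
Compatibility: M_E·(L₁+L₂)/(3EI) = θ_0, giving M_E = 199.7 kN·m (hogging).
Span EF, ΣM about F: R_E^{EF}·11.5 = 592.2 + 199.7, so R_E^{EF} = 68.86 kN and R_F = 103 − 68.86 = 34.14 kN.

R_F = 34.14 kN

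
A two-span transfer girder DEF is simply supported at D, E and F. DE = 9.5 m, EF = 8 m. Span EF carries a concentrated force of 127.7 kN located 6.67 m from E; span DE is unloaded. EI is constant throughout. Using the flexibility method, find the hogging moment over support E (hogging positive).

M_E = 37.75 kN·m

Insert a hinge at E; M_E is the redundant, and each span becomes simply supported.
Rotations at E on the released spans (each span's end-slope, ×1/EI):
  span EF: point load 127.7 at a = 6.67: Pab(L + b)/(6LEI) = 220.2/EI
  relative rotation θ_0 = (0 + 220.2)/EI = 220.2/EI
A unit hogging moment at E produces rotation L₁/(3EI) + L₂/(3EI) = 5.833/EI.
Slope continuity at E: θ_0 = M_E·5.833/EI, so M_E = 220.2/5.833 = 37.75 kN·m (hogging).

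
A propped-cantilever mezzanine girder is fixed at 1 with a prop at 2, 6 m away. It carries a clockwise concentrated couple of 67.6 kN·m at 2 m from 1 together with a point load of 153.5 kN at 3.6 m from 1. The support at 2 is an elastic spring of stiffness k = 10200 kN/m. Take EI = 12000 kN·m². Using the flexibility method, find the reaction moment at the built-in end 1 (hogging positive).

M_1 = 173.3 kN·m

Take the reaction at 2 as the redundant and release it; the primary structure is a cantilever fixed at 1.
Deflection at 2 on the released cantilever, summing each load's contribution:
  clockwise couple 67.6 at a = 2: M₀a(2L − a)/(2EI) = 676/EI
  point load 153.5 at a = 3.6: Pa²(3L − a)/(6EI) = 4774/EI
  δ_0 = 5450/EI
Flexibility coefficient — unit upward force at 2: δ_{22} = L³/(3EI) = 72/EI.
With EI = 12000 kN·m²: δ_0 = 0.45421 m and δ_{22} = 0.006 m/kN.
Compatibility — the spring shortens by R_2/k under the reaction it provides: δ_0 − R_2·δ_{22} = R_2/k. With 1/k = 0.000098 m/kN, R_2 = δ_0 / (δ_{22} + 1/k) = 0.45421 / (0.006 + 0.000098) = 74.48 kN.
Moment equilibrium about 1: M_1 = Σ(load moments about 1) − R_2·L = 620.2 − 74.48×6 = 173.3 kN·m.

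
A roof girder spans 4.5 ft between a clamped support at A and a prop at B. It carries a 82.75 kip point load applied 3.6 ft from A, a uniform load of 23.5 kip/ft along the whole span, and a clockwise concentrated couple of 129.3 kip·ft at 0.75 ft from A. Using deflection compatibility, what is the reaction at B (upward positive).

Choose R_B as the redundant. The primary structure is the cantilever fixed at A.
Downward deflection at the released point B due to the loads:
  point load 82.75 at a = 3.6: Pa²(3L − a)/(6EI) = 1770/EI
  UDL 23.5: wL⁴/(8EI) = 1205/EI
  clockwise couple 129.3 at a = 0.75: M₀a(2L − a)/(2EI) = 400/EI
  δ_0 = 3374/EI
Flexibility coefficient — unit upward force at B: δ_{BB} = L³/(3EI) = 30.38/EI.
Compatibility at B: δ_0 − R_B·δ_{BB} = 0, so R_B = 3374/30.38 = 111.1 kip.

R_B = 111.1 kip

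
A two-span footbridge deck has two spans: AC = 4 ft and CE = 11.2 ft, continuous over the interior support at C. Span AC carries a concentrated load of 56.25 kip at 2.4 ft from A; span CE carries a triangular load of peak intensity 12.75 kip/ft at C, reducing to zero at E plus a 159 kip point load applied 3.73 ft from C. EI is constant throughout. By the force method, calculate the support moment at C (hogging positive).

Insert a hinge at C; M_C is the redundant, and each span becomes simply supported.
Discontinuity in slope at C on the released structure — sum the simple-span end rotations:
  span AC: point load 56.25 at a = 2.4: Pab(L + a)/(6LEI) = 57.6/EI
  span CE: triangular load, peak 12.75: w₀L³/(45EI) = 398.1/EI
  span CE: point load 159 at a = 3.73: Pab(L + b)/(6LEI) = 1231/EI
  relative rotation θ_0 = (57.6 + 1629)/EI = 1687/EI
A unit hogging moment at C produces rotation L₁/(3EI) + L₂/(3EI) = 5.067/EI.
Compatibility: M_C·(L₁+L₂)/(3EI) = θ_0, giving M_C = 332.9 kip·ft (hogging).

M_C = 332.9 kip·ft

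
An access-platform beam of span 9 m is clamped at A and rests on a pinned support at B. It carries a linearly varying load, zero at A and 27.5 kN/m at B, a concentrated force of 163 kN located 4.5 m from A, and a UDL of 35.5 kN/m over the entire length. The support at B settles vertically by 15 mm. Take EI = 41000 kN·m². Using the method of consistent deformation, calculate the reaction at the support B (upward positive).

R_B = 236.3 kN

Choose R_B as the redundant. The primary structure is the cantilever fixed at A.
Downward deflection at the released point B due to the loads:
  triangular load, peak 27.5 at the free end: 11w₀L⁴/(120EI) = 16539/EI
  point load 163 at a = 4.5: Pa²(3L − a)/(6EI) = 12378/EI
  UDL 35.5: wL⁴/(8EI) = 29114/EI
  δ_0 = 58031/EI
Flexibility coefficient — unit upward force at B: δ_{BB} = L³/(3EI) = 243/EI.
With EI = 41000 kN·m²: δ_0 = 1.4154 m and δ_{BB} = 0.005927 m/kN.
Compatibility — the beam at B must follow the support down by 0.015 m: δ_0 − R_B·δ_{BB} = 0.015, so R_B = (1.4154 − 0.015)/0.005927 = 236.3 kN.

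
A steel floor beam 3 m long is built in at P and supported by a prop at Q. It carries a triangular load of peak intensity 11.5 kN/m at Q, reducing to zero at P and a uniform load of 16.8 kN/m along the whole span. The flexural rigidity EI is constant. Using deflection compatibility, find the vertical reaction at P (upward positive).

Take the reaction at Q as the redundant and release it; the primary structure is a cantilever fixed at P.
Primary-structure tip deflection at Q by superposition:
  triangular load, peak 11.5 at the free end: 11w₀L⁴/(120EI) = 85.39/EI
  UDL 16.8: wL⁴/(8EI) = 170.1/EI
  δ_0 = 255.5/EI
Flexibility coefficient — unit upward force at Q: δ_{QQ} = L³/(3EI) = 9/EI.
The prop prevents deflection at Q: R_Q = δ_0/δ_{QQ} = 255.5/9 = 28.39 kN.
Vertical equilibrium: R_P = ΣP − R_Q = 67.65 − 28.39 = 39.26 kN.

R_P = 39.26 kN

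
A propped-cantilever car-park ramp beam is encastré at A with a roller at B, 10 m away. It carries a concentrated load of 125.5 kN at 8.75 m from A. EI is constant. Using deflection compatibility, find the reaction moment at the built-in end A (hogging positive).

M_A = 77.21 kN·m

Remove the prop at B; the released (primary) structure is a cantilever built in at A.
Deflection at B on the released cantilever, summing each load's contribution:
  point load 125.5 at a = 8.75: Pa²(3L − a)/(6EI) = 34030/EI
Tip deflection under a unit load at B: L³/(3EI) = 333.3/EI.
The prop prevents deflection at B: R_B = δ_0/δ_{BB} = 34030/333.3 = 102.1 kN.
Moment equilibrium about A: M_A = Σ(load moments about A) − R_B·L = 1098 − 102.1×10 = 77.21 kN·m.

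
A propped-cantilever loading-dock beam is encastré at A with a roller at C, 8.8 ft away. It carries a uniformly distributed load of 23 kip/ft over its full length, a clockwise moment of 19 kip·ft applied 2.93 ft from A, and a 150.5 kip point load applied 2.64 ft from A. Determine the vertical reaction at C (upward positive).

R_C = 95.98 kip

Remove the prop at C; the released (primary) structure is a cantilever built in at A.
Free-end deflection of the primary structure under the applied loading (downward +):
  UDL 23: wL⁴/(8EI) = 17241/EI
  clockwise couple 19 at a = 2.93: M₀a(2L − a)/(2EI) = 408.3/EI
  point load 150.5 at a = 2.64: Pa²(3L − a)/(6EI) = 4154/EI
  δ_0 = 21803/EI
Tip deflection under a unit load at C: L³/(3EI) = 227.2/EI.
Compatibility at C: δ_0 − R_C·δ_{CC} = 0, so R_C = 21803/227.2 = 95.98 kip.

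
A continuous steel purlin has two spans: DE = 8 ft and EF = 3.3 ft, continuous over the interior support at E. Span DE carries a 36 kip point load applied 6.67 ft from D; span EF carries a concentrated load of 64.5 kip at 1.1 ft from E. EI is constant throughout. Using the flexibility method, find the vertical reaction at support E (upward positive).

Take M_E as the redundant. Released structure: two simple spans DE and EF with a hinge at E.
Discontinuity in slope at E on the released structure — sum the simple-span end rotations:
  span DE: point load 36 at a = 6.67: Pab(L + a)/(6LEI) = 97.6/EI
  span EF: point load 64.5 at a = 1.1: Pab(L + b)/(6LEI) = 43.36/EI
  relative rotation θ_0 = (97.6 + 43.36)/EI = 141/EI
A unit hogging moment at E produces rotation L₁/(3EI) + L₂/(3EI) = 3.767/EI.
Slope continuity at E: θ_0 = M_E·3.767/EI, so M_E = 141/3.767 = 37.42 kip·ft (hogging).
Span DE, ΣM about D with M_E applied at E: R_E^{DE}·8 = 240.1 + 37.42, so R_E^{DE} = 34.69 kip and R_D = 36 − 34.69 = 1.307 kip.
Span EF, ΣM about F: R_E^{EF}·3.3 = 141.9 + 37.42, so R_E^{EF} = 54.34 kip and R_F = 64.5 − 54.34 = 10.16 kip.
R_E = 34.69 + 54.34 = 89.03 kip.

R_E = 89.03 kip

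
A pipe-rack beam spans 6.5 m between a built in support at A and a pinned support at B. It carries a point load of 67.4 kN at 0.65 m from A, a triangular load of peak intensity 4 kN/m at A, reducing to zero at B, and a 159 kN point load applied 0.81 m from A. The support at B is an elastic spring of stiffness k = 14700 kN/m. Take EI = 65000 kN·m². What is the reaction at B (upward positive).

R_B = 6.799 kN

Remove the prop at B; the released (primary) structure is a cantilever built in at A.
Primary-structure tip deflection at B by superposition:
  point load 67.4 at a = 0.65: Pa²(3L − a)/(6EI) = 89.46/EI
  triangular load, peak 4 at the fixed end: w₀L⁴/(30EI) = 238/EI
  point load 159 at a = 0.81: Pa²(3L − a)/(6EI) = 325/EI
  δ_0 = 652.4/EI
Flexibility coefficient — unit upward force at B: δ_{BB} = L³/(3EI) = 91.54/EI.
With EI = 65000 kN·m²: δ_0 = 0.010037 m and δ_{BB} = 0.001408 m/kN.
Compatibility — the spring shortens by R_B/k under the reaction it provides: δ_0 − R_B·δ_{BB} = R_B/k. With 1/k = 0.000068 m/kN, R_B = δ_0 / (δ_{BB} + 1/k) = 0.010037 / (0.001408 + 0.000068) = 6.799 kN.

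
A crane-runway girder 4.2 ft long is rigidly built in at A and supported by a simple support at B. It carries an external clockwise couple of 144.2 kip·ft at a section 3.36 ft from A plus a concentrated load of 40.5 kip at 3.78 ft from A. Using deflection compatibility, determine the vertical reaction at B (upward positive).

R_B = 83.89 kip

Choose R_B as the redundant. The primary structure is the cantilever fixed at A.
Deflection at B on the released cantilever, summing each load's contribution:
  clockwise couple 144.2 at a = 3.36: M₀a(2L − a)/(2EI) = 1221/EI
  point load 40.5 at a = 3.78: Pa²(3L − a)/(6EI) = 850.7/EI
  δ_0 = 2072/EI
Flexibility coefficient — unit upward force at B: δ_{BB} = L³/(3EI) = 24.7/EI.
The prop prevents deflection at B: R_B = δ_0/δ_{BB} = 2072/24.7 = 83.89 kip.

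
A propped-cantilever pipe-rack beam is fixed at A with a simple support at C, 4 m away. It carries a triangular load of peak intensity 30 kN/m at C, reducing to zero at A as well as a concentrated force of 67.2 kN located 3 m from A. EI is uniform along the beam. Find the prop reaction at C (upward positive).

R_C = 75.53 kN

Release the roller at C. Primary structure: cantilever fixed at A.
Deflection at C on the released cantilever, summing each load's contribution:
  triangular load, peak 30 at the free end: 11w₀L⁴/(120EI) = 704/EI
  point load 67.2 at a = 3: Pa²(3L − a)/(6EI) = 907.2/EI
  δ_0 = 1611/EI
Tip deflection under a unit load at C: L³/(3EI) = 21.33/EI.
Compatibility at C: δ_0 − R_C·δ_{CC} = 0, so R_C = 1611/21.33 = 75.53 kN.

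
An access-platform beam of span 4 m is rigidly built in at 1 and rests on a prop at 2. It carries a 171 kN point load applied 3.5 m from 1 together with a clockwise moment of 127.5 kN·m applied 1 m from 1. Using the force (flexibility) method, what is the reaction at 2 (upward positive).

R_2 = 160 kN

Release the roller at 2. Primary structure: cantilever fixed at 1.
Downward deflection at the released point 2 due to the loads:
  point load 171 at a = 3.5: Pa²(3L − a)/(6EI) = 2968/EI
  clockwise couple 127.5 at a = 1: M₀a(2L − a)/(2EI) = 446.2/EI
  δ_0 = 3414/EI
Tip deflection under a unit load at 2: L³/(3EI) = 21.33/EI.
Compatibility at 2: δ_0 − R_2·δ_{22} = 0, so R_2 = 3414/21.33 = 160 kN.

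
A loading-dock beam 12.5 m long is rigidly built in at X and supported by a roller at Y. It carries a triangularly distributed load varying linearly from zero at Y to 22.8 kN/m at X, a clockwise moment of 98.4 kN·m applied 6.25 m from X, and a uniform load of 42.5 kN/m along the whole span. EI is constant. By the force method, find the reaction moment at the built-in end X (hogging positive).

Take the reaction at Y as the redundant and release it; the primary structure is a cantilever fixed at X.
Primary-structure tip deflection at Y by superposition:
  triangular load, peak 22.8 at the fixed end: w₀L⁴/(30EI) = 18555/EI
  clockwise couple 98.4 at a = 6.25: M₀a(2L − a)/(2EI) = 5766/EI
  UDL 42.5: wL⁴/(8EI) = 129700/EI
  δ_0 = 154020/EI
Tip deflection under a unit load at Y: L³/(3EI) = 651/EI.
Compatibility at Y: δ_0 − R_Y·δ_{YY} = 0, so R_Y = 154020/651 = 236.6 kN.
Moment equilibrium about X: M_X = Σ(load moments about X) − R_Y·L = 4012 − 236.6×12.5 = 1055 kN·m.

M_X = 1055 kN·m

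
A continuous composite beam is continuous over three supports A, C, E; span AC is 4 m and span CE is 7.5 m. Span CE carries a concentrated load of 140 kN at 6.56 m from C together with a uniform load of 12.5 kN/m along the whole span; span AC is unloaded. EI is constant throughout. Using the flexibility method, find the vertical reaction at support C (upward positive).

R_C = 102.6 kN

Insert a hinge at C; M_C is the redundant, and each span becomes simply supported.
End slopes at the hinge C, treating each span as simply supported:
  span CE: point load 140 at a = 6.56: Pab(L + b)/(6LEI) = 161.9/EI
  span CE: UDL 12.5: wL³/(24EI) = 219.7/EI
  relative rotation θ_0 = (0 + 381.6)/EI = 381.6/EI
A unit hogging moment at C produces rotation L₁/(3EI) + L₂/(3EI) = 3.833/EI.
Compatibility: M_C·(L₁+L₂)/(3EI) = θ_0, giving M_C = 99.56 kN·m (hogging).
Span AC, ΣM about A with M_C applied at C: R_C^{AC}·4 = 0 + 99.56, so R_C^{AC} = 24.89 kN and R_A = 0 − 24.89 = -24.89 kN.
Span CE, ΣM about E: R_C^{CE}·7.5 = 483.2 + 99.56, so R_C^{CE} = 77.7 kN and R_E = 233.8 − 77.7 = 156.1 kN.
R_C = 24.89 + 77.7 = 102.6 kN.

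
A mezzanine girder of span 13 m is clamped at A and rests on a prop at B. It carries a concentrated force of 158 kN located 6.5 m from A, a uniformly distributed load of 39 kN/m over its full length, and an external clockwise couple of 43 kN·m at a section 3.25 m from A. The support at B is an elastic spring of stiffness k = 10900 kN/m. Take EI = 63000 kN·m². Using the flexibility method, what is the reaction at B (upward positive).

R_B = 239.8 kN

Release the roller at B. Primary structure: cantilever fixed at A.
Deflection at B on the released cantilever, summing each load's contribution:
  point load 158 at a = 6.5: Pa²(3L − a)/(6EI) = 36159/EI
  UDL 39: wL⁴/(8EI) = 139235/EI
  clockwise couple 43 at a = 3.25: M₀a(2L − a)/(2EI) = 1590/EI
  δ_0 = 176983/EI
Tip deflection under a unit load at B: L³/(3EI) = 732.3/EI.
With EI = 63000 kN·m²: δ_0 = 2.8093 m and δ_{BB} = 0.011624 m/kN.
Compatibility — the spring shortens by R_B/k under the reaction it provides: δ_0 − R_B·δ_{BB} = R_B/k. With 1/k = 0.000092 m/kN, R_B = δ_0 / (δ_{BB} + 1/k) = 2.8093 / (0.011624 + 0.000092) = 239.8 kN.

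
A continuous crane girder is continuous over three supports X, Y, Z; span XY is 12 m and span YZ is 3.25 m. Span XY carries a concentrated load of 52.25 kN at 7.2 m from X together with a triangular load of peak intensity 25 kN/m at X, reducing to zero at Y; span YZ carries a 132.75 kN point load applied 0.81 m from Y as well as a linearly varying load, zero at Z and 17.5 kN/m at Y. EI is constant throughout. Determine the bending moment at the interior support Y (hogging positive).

Release continuity at Y by inserting a hinge; the redundant is the internal moment M_Y. The primary structure is two simply-supported spans XY and YZ.
Discontinuity in slope at Y on the released structure — sum the simple-span end rotations:
  span XY: point load 52.25 at a = 7.2: Pab(L + a)/(6LEI) = 481.5/EI
  span XY: triangular load, peak 25: 7w₀L³/(360EI) = 840/EI
  span YZ: point load 132.75 at a = 0.81: Pab(L + b)/(6LEI) = 76.56/EI
  span YZ: triangular load, peak 17.5: w₀L³/(45EI) = 13.35/EI
  relative rotation θ_0 = (1322 + 89.91)/EI = 1411/EI
A unit hogging moment at Y produces rotation L₁/(3EI) + L₂/(3EI) = 5.083/EI.
Compatibility: M_Y·(L₁+L₂)/(3EI) = θ_0, giving M_Y = 277.7 kN·m (hogging).

M_Y = 277.7 kN·m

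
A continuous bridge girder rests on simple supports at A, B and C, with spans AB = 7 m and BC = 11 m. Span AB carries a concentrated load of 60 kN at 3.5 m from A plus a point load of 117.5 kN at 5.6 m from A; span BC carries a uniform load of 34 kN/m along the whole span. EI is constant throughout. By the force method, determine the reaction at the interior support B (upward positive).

R_B = 402.4 kN

Insert a hinge at B; M_B is the redundant, and each span becomes simply supported.
Discontinuity in slope at B on the released structure — sum the simple-span end rotations:
  span AB: point load 60 at a = 3.5: Pab(L + a)/(6LEI) = 183.8/EI
  span AB: point load 117.5 at a = 5.6: Pab(L + a)/(6LEI) = 276.4/EI
  span BC: UDL 34: wL³/(24EI) = 1886/EI
  relative rotation θ_0 = (460.1 + 1886)/EI = 2346/EI
A unit hogging moment at B produces rotation L₁/(3EI) + L₂/(3EI) = 6/EI.
Compatibility: M_B·(L₁+L₂)/(3EI) = θ_0, giving M_B = 390.9 kN·m (hogging).
Span AB, ΣM about A with M_B applied at B: R_B^{AB}·7 = 868 + 390.9, so R_B^{AB} = 179.8 kN and R_A = 177.5 − 179.8 = -2.35 kN.
Span BC, ΣM about C: R_B^{BC}·11 = 2057 + 390.9, so R_B^{BC} = 222.5 kN and R_C = 374 − 222.5 = 151.5 kN.
R_B = 179.8 + 222.5 = 402.4 kN.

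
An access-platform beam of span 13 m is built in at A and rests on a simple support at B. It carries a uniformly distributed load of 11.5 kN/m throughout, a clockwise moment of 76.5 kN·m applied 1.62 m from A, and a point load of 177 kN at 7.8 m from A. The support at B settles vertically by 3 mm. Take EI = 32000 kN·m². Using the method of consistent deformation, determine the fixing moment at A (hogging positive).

M_A = 680.9 kN·m

Remove the prop at B; the released (primary) structure is a cantilever built in at A.
Deflection at B on the released cantilever, summing each load's contribution:
  UDL 11.5: wL⁴/(8EI) = 41056/EI
  clockwise couple 76.5 at a = 1.62: M₀a(2L − a)/(2EI) = 1511/EI
  point load 177 at a = 7.8: Pa²(3L − a)/(6EI) = 55997/EI
  δ_0 = 98564/EI
Flexibility coefficient — unit upward force at B: δ_{BB} = L³/(3EI) = 732.3/EI.
With EI = 32000 kN·m²: δ_0 = 3.0801 m and δ_{BB} = 0.022885 m/kN.
Compatibility — the beam at B must follow the support down by 0.003 m: δ_0 − R_B·δ_{BB} = 0.003, so R_B = (3.0801 − 0.003)/0.022885 = 134.5 kN.
Moment equilibrium about A: M_A = Σ(load moments about A) − R_B·L = 2429 − 134.5×13 = 680.9 kN·m.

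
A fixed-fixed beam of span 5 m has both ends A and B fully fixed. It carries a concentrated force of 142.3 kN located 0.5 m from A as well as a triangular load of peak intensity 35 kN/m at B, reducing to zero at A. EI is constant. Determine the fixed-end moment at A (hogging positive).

M_A = 86.8 kN·m

Take the two fixed-end moments M_A, M_B as redundants; the released structure is the simple span AB.
On the primary (simply-supported) span, the end slopes from the loading are:
  at A: point load 142.3 at a = 0.5: Pab(L + b)/(6LEI) = 101.4/EI
  at B: point load 142.3 at a = 0.5: Pab(L + a)/(6LEI) = 58.7/EI
  at A: triangular load, peak 35: 7w₀L³/(360EI) = 85.07/EI
  at B: triangular load, peak 35: w₀L³/(45EI) = 97.22/EI
  θ_A0 = 186.5/EI,  θ_B0 = 155.9/EI
Flexibility coefficients: a unit moment at one end gives L/(3EI) there and L/(6EI) at the far end, so f₁₁ = f₂₂ = 1.667/EI and f₁₂ = f₂₁ = 0.8333/EI.
Compatibility — zero rotation at each built-in end:
  1.667 M_A + 0.8333 M_B = 186.5
  0.8333 M_A + 1.667 M_B = 155.9
Solving the pair gives M_A = 86.8 kN·m and M_B = 50.15 kN·m (hogging).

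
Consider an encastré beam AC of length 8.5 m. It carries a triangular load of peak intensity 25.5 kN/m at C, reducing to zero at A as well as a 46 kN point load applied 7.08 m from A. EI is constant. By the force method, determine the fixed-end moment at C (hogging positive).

Take the two fixed-end moments M_A, M_C as redundants; the released structure is the simple span AC.
Simple-span end rotations at A and C under the given loads:
  at A: triangular load, peak 25.5: 7w₀L³/(360EI) = 304.5/EI
  at C: triangular load, peak 25.5: w₀L³/(45EI) = 348/EI
  at A: point load 46 at a = 7.08: Pab(L + b)/(6LEI) = 89.95/EI
  at C: point load 46 at a = 7.08: Pab(L + a)/(6LEI) = 141.3/EI
  θ_A0 = 394.5/EI,  θ_C0 = 489.3/EI
Flexibility coefficients: a unit moment at one end gives L/(3EI) there and L/(6EI) at the far end, so f₁₁ = f₂₂ = 2.833/EI and f₁₂ = f₂₁ = 1.417/EI.
Compatibility — zero rotation at each built-in end:
  2.833 M_A + 1.417 M_C = 394.5
  1.417 M_A + 2.833 M_C = 489.3
Solving the pair gives M_A = 70.5 kN·m and M_C = 137.4 kN·m (hogging).

M_C = 137.4 kN·m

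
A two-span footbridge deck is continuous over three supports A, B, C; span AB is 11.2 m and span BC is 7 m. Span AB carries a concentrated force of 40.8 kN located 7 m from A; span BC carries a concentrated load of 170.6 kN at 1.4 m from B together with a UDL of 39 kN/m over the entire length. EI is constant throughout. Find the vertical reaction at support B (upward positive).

R_B = 347.6 kN

Take M_B as the redundant. Released structure: two simple spans AB and BC with a hinge at B.
End slopes at the hinge B, treating each span as simply supported:
  span AB: point load 40.8 at a = 7: Pab(L + a)/(6LEI) = 324.9/EI
  span BC: point load 170.6 at a = 1.4: Pab(L + b)/(6LEI) = 401.3/EI
  span BC: UDL 39: wL³/(24EI) = 557.4/EI
  relative rotation θ_0 = (324.9 + 958.6)/EI = 1283/EI
A unit hogging moment at B produces rotation L₁/(3EI) + L₂/(3EI) = 6.067/EI.
Slope continuity at B: θ_0 = M_B·6.067/EI, so M_B = 1283/6.067 = 211.6 kN·m (hogging).
Span AB, ΣM about A with M_B applied at B: R_B^{AB}·11.2 = 285.6 + 211.6, so R_B^{AB} = 44.39 kN and R_A = 40.8 − 44.39 = -3.59 kN.
Span BC, ΣM about C: R_B^{BC}·7 = 1911 + 211.6, so R_B^{BC} = 303.2 kN and R_C = 443.6 − 303.2 = 140.4 kN.
R_B = 44.39 + 303.2 = 347.6 kN.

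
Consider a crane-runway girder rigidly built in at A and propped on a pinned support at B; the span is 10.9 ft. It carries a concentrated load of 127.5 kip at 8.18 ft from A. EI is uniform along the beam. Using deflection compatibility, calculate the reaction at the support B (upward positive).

Remove the prop at B; the released (primary) structure is a cantilever built in at A.
Downward deflection at the released point B due to the loads:
  point load 127.5 at a = 8.18: Pa²(3L − a)/(6EI) = 34865/EI
Tip deflection under a unit load at B: L³/(3EI) = 431.7/EI.
The prop prevents deflection at B: R_B = δ_0/δ_{BB} = 34865/431.7 = 80.77 kip.

R_B = 80.77 kip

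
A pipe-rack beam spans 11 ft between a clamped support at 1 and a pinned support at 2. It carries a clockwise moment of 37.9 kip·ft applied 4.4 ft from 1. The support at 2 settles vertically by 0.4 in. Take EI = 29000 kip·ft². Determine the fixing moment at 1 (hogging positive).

Release the roller at 2. Primary structure: cantilever fixed at 1.
Primary-structure tip deflection at 2 by superposition:
  clockwise couple 37.9 at a = 4.4: M₀a(2L − a)/(2EI) = 1467/EI
Flexibility coefficient — unit upward force at 2: δ_{22} = L³/(3EI) = 443.7/EI.
With EI = 29000 kip·ft²: δ_0 = 0.050603 ft and δ_{22} = 0.015299 ft/kip.
Compatibility — the beam at 2 must follow the support down by 0.03333 ft: δ_0 − R_2·δ_{22} = 0.03333, so R_2 = (0.050603 − 0.03333)/0.015299 = 1.129 kip.
Moment equilibrium about 1: M_1 = Σ(load moments about 1) − R_2·L = 37.9 − 1.129×11 = 25.48 kip·ft.

M_1 = 25.48 kip·ft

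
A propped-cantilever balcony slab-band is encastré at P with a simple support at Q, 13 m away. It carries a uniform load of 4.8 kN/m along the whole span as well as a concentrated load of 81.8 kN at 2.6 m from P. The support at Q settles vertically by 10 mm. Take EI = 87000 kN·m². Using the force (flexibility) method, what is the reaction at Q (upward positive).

R_Q = 26.79 kN

Choose R_Q as the redundant. The primary structure is the cantilever fixed at P.
Downward deflection at the released point Q due to the loads:
  UDL 4.8: wL⁴/(8EI) = 17137/EI
  point load 81.8 at a = 2.6: Pa²(3L − a)/(6EI) = 3355/EI
  δ_0 = 20491/EI
Tip deflection under a unit load at Q: L³/(3EI) = 732.3/EI.
With EI = 87000 kN·m²: δ_0 = 0.23553 m and δ_{QQ} = 0.008418 m/kN.
Compatibility — the beam at Q must follow the support down by 0.01 m: δ_0 − R_Q·δ_{QQ} = 0.01, so R_Q = (0.23553 − 0.01)/0.008418 = 26.79 kN.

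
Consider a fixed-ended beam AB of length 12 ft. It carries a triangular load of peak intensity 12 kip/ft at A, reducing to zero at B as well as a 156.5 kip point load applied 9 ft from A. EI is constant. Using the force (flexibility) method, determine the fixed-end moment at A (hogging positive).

M_A = 174.4 kip·ft

Release both end moments; the primary structure is a simply-supported span AB with redundants M_A and M_B.
End rotations of the released simple span under the applied load (×1/EI):
  at A: triangular load, peak 12: w₀L³/(45EI) = 460.8/EI
  at B: triangular load, peak 12: 7w₀L³/(360EI) = 403.2/EI
  at A: point load 156.5 at a = 9: Pab(L + b)/(6LEI) = 880.3/EI
  at B: point load 156.5 at a = 9: Pab(L + a)/(6LEI) = 1232/EI
  θ_A0 = 1341/EI,  θ_B0 = 1636/EI
Flexibility coefficients: a unit moment at one end gives L/(3EI) there and L/(6EI) at the far end, so f₁₁ = f₂₂ = 4/EI and f₁₂ = f₂₁ = 2/EI.
Compatibility — zero rotation at each built-in end:
  4 M_A + 2 M_B = 1341
  2 M_A + 4 M_B = 1636
Solving the pair gives M_A = 174.4 kip·ft and M_B = 321.7 kip·ft (hogging).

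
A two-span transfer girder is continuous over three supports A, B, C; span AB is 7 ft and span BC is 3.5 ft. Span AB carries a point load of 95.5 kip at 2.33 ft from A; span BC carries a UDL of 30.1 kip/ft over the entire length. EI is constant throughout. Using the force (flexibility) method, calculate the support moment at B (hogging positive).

Take M_B as the redundant. Released structure: two simple spans AB and BC with a hinge at B.
Rotations at B on the released spans (each span's end-slope, ×1/EI):
  span AB: point load 95.5 at a = 2.33: Pab(L + a)/(6LEI) = 230.8/EI
  span BC: UDL 30.1: wL³/(24EI) = 53.77/EI
  relative rotation θ_0 = (230.8 + 53.77)/EI = 284.6/EI
A unit hogging moment at B produces rotation L₁/(3EI) + L₂/(3EI) = 3.5/EI.
Compatibility: M_B·(L₁+L₂)/(3EI) = θ_0, giving M_B = 81.32 kip·ft (hogging).

M_B = 81.32 kip·ft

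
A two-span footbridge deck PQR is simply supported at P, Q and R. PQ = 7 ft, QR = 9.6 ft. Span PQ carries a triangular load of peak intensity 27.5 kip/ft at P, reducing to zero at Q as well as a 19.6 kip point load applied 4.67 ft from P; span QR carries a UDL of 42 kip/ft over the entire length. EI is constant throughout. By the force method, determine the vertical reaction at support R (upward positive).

Take M_Q as the redundant. Released structure: two simple spans PQ and QR with a hinge at Q.
Discontinuity in slope at Q on the released structure — sum the simple-span end rotations:
  span PQ: triangular load, peak 27.5: 7w₀L³/(360EI) = 183.4/EI
  span PQ: point load 19.6 at a = 4.67: Pab(L + a)/(6LEI) = 59.26/EI
  span QR: UDL 42: wL³/(24EI) = 1548/EI
  relative rotation θ_0 = (242.7 + 1548)/EI = 1791/EI
A unit hogging moment at Q produces rotation L₁/(3EI) + L₂/(3EI) = 5.533/EI.
Compatibility: M_Q·(L₁+L₂)/(3EI) = θ_0, giving M_Q = 323.7 kip·ft (hogging).
Span QR, ΣM about R: R_Q^{QR}·9.6 = 1935 + 323.7, so R_Q^{QR} = 235.3 kip and R_R = 403.2 − 235.3 = 167.9 kip.

R_R = 167.9 kip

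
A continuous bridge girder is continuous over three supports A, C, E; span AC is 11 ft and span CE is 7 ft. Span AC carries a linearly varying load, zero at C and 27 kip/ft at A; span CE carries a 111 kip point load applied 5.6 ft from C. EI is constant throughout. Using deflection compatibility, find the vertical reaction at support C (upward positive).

R_C = 105.7 kip

Insert a hinge at C; M_C is the redundant, and each span becomes simply supported.
Rotations at C on the released spans (each span's end-slope, ×1/EI):
  span AC: triangular load, peak 27: 7w₀L³/(360EI) = 698.8/EI
  span CE: point load 111 at a = 5.6: Pab(L + b)/(6LEI) = 174/EI
  relative rotation θ_0 = (698.8 + 174)/EI = 872.8/EI
A unit hogging moment at C produces rotation L₁/(3EI) + L₂/(3EI) = 6/EI.
Slope continuity at C: θ_0 = M_C·6/EI, so M_C = 872.8/6 = 145.5 kip·ft (hogging).
Span AC, ΣM about A with M_C applied at C: R_C^{AC}·11 = 544.5 + 145.5, so R_C^{AC} = 62.72 kip and R_A = 148.5 − 62.72 = 85.78 kip.
Span CE, ΣM about E: R_C^{CE}·7 = 155.4 + 145.5, so R_C^{CE} = 42.98 kip and R_E = 111 − 42.98 = 68.02 kip.
R_C = 62.72 + 42.98 = 105.7 kip.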